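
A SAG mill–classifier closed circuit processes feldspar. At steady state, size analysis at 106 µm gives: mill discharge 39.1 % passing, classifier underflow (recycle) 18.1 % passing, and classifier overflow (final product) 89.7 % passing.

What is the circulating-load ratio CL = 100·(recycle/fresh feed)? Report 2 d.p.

CL = 240.95 %

Mass balance on the −106 µm fraction:
Fd + Rd = Ru + Fo ⇒ R/F = (o−d)/(d−u)
r = (89.7 − 39.1)/(39.1 − 18.1) = 50.6/21.0 = 2.4095
CL = 100·r = 240.95 %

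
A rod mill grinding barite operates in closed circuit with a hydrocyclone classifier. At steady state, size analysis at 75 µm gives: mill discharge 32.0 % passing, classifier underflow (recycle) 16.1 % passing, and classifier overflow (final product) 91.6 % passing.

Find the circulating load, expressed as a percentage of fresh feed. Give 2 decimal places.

CL = 374.84 %

Classifier node, passing 75 µm:
Fd + Rd = Ru + Fo ⇒ R/F = (o−d)/(d−u)
r = (91.6 − 32.0)/(32.0 − 16.1) = 59.6/15.9 = 3.7484
CL = 100·r = 374.84 %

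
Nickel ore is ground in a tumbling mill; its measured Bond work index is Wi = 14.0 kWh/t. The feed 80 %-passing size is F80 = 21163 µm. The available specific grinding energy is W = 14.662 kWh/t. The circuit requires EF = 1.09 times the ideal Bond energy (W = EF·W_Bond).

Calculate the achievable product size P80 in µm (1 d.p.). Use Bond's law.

W = 10 Wi (1/√P80 − 1/√F80)  [Bond]
W_Bond = W / EF = 14.662 / 1.09 = 13.4514 kWh/t
⇒ 1/√P80 = W_Bond/(10 Wi) + 1/√F80
  = 13.4514/(10·14.0) + 1/√21163 = 0.096081 + 0.006874 = 0.102955
P80 = (1/0.102955)² = 9.7130² = 94.34 µm

P80 = 94.3 µm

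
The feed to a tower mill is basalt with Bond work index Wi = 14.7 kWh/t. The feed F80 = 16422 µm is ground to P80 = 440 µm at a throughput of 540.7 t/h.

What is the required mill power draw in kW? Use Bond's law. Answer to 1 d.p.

P = 3169.0 kW

W = 10 Wi (P80^-0.5 − F80^-0.5)
W = 10·14.7·(1/√440 − 1/√16422) = 10·14.7·(0.039870) = 5.8608 kWh/t
Mill draw = 5.8608 × 540.7 = 3169.0 kW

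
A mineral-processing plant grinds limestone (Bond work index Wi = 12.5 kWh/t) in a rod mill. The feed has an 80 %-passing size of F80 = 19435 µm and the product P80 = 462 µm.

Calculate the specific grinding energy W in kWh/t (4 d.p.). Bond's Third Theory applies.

W = 4.9189 kWh/t

W = 10·Wi·(P80^(-½) − F80^(-½))
1/√462 = 0.046524;  1/√19435 = 0.007173
W = 10·12.5·(0.046524 − 0.007173) = 4.9189 kWh/t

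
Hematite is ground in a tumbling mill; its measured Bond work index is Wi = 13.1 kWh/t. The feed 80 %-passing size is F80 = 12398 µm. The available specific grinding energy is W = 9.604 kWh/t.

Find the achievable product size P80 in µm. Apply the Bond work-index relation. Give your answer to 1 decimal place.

W_Bond = 10·Wi·(1/√P₈₀ − 1/√F₈₀)
P80^(−½) = W/(10 Wi) + F80^(−½)
  = 9.6040/(10·13.1) + 1/√12398 = 0.073313 + 0.008981 = 0.082294
P80 = (1/0.082294)² = 12.1516² = 147.66 µm

P80 = 147.7 µm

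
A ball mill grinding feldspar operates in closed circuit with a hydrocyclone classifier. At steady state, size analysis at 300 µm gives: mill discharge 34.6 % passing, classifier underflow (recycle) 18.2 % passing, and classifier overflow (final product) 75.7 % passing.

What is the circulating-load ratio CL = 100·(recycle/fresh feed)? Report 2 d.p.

CL = 250.61 %

Balance %-passing 300 µm (r = R/F):
(1+r)·d = r·u + o ⇒ r = (o−d)/(d−u)
r = (75.7 − 34.6)/(34.6 − 18.2) = 41.1/16.4 = 2.5061
CL = 100·r = 250.61 %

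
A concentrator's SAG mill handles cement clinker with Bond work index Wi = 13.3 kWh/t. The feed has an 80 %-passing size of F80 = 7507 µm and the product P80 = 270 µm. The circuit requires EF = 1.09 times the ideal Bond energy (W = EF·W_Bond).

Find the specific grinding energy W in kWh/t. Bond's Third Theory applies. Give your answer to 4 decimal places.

W = 7.1494 kWh/t

W = 10·Wi·[P80^(−½) − F80^(−½)]
1/√270 = 0.060858;  1/√7507 = 0.011542
W = 10·13.3·(0.060858 − 0.011542) = 6.5591 kWh/t
W_actual = 1.09 × 6.5591 = 7.1494 kWh/t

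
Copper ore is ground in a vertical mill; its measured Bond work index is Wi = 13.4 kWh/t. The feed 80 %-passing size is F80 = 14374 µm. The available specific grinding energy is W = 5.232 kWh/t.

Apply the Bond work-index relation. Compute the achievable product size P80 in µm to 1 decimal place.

Bond: W = 10·Wi·(1/√P80 − 1/√F80)
⇒ 1/√P80 = W/(10 Wi) + 1/√F80
  = 5.2320/(10·13.4) + 1/√14374 = 0.039045 + 0.008341 = 0.047386
P80 = (1/0.047386)² = 21.1034² = 445.36 µm

P80 = 445.4 µm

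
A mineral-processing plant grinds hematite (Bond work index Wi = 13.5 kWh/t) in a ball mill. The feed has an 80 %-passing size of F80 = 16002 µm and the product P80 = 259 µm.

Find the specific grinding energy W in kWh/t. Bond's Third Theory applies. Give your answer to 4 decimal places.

Bond: W = 10·Wi·(1/√P80 − 1/√F80)
1/√259 = 0.062137;  1/√16002 = 0.007905
W = 10·13.5·(0.062137 − 0.007905) = 7.3213 kWh/t

W = 7.3213 kWh/t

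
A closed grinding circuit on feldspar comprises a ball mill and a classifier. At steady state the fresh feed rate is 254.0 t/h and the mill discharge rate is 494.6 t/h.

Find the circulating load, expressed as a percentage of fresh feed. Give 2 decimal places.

M = F + R at steady state, so:
R = M − F = 494.6 − 254.0 = 240.6 t/h
CL = 100·R/F = 100·240.6/254.0 = 94.72 %

CL = 94.72 %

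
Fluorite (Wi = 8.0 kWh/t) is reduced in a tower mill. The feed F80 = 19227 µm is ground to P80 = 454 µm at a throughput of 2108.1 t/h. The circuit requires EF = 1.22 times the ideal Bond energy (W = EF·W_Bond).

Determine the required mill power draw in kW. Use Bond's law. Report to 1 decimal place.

Bond: W = 10·Wi·(1/√P80 − 1/√F80)
W = 10·8.0·(1/√454 − 1/√19227) = 10·8.0·(0.039721) = 3.1776 kWh/t
Apply correction: 3.1776 × 1.22 = 3.8767 kWh/t
P = W·T = 3.8767·2108.1 = 8172.5 kW

P = 8172.5 kW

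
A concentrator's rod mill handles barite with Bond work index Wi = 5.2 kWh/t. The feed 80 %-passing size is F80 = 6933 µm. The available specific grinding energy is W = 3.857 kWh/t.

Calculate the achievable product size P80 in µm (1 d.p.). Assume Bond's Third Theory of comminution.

P80 = 134.6 µm

W = 10 Wi (P80^-0.5 − F80^-0.5)
P80^(−½) = W/(10 Wi) + F80^(−½)
  = 3.8570/(10·5.2) + 1/√6933 = 0.074173 + 0.012010 = 0.086183
P80 = (1/0.086183)² = 11.6032² = 134.63 µm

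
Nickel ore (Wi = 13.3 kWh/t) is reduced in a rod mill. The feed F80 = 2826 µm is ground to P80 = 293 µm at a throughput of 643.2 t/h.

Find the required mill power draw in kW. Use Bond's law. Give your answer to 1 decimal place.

Bond:  W = 10 Wi (1/√P − 1/√F)
W = 10·13.3·(1/√293 − 1/√2826) = 10·13.3·(0.039610) = 5.2681 kWh/t
P = W·T = 5.2681·643.2 = 3388.4 kW

P = 3388.4 kW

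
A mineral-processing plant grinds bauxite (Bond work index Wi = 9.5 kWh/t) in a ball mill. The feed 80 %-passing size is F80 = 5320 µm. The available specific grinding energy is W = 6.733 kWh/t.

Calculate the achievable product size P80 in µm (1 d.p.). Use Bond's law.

Bond: W = 10·Wi·(1/√P80 − 1/√F80)
⇒ 1/√P80 = W/(10 Wi) + 1/√F80
  = 6.7330/(10·9.5) + 1/√5320 = 0.070874 + 0.013710 = 0.084584
P80 = (1/0.084584)² = 11.8226² = 139.77 µm

P80 = 139.8 µm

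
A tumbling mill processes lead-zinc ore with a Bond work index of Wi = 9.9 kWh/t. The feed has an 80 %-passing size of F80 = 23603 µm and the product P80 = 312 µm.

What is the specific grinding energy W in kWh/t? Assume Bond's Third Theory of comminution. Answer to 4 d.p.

W = 10·Wi·(P80^(-½) − F80^(-½))
1/√312 = 0.056614;  1/√23603 = 0.006509
W = 10·9.9·(0.056614 − 0.006509) = 4.9604 kWh/t

W = 4.9604 kWh/t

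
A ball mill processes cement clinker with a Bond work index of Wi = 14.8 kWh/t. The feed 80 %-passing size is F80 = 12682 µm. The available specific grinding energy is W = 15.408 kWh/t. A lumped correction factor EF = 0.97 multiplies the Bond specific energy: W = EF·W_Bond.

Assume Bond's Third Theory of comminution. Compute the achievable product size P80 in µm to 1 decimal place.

W = 10·Wi·[P80^(−½) − F80^(−½)]
W_Bond = W / EF = 15.408 / 0.97 = 15.8845 kWh/t
⇒ 1/√P80 = W_Bond/(10 Wi) + 1/√F80
  = 15.8845/(10·14.8) + 1/√12682 = 0.107328 + 0.008880 = 0.116208
P80 = (1/0.116208)² = 8.6053² = 74.05 µm

P80 = 74.1 µm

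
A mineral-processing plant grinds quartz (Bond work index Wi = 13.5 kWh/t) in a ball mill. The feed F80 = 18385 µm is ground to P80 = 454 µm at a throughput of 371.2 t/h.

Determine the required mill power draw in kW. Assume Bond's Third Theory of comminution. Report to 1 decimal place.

W = 10 Wi (P80^-0.5 − F80^-0.5)
W = 10·13.5·(1/√454 − 1/√18385) = 10·13.5·(0.039557) = 5.3402 kWh/t
P = W·T = 5.3402·371.2 = 1982.3 kW

P = 1982.3 kW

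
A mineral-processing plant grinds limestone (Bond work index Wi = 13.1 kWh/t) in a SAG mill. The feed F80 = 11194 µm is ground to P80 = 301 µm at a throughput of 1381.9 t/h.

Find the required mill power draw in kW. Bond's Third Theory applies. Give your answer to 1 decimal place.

P = 8723.3 kW

W = 10 Wi (P80^-0.5 − F80^-0.5)
W = 10·13.1·(1/√301 − 1/√11194) = 10·13.1·(0.048187) = 6.3125 kWh/t
P_mill = W·ṁ = 6.3125·1381.9 = 8723.3 kW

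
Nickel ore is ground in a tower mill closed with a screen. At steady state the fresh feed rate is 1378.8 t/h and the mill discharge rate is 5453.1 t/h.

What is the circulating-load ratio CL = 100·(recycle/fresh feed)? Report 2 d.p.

Discharge = new feed + return, hence
R = M − F = 5453.1 − 1378.8 = 4074.3 t/h
CL = 100·R/F = 100·4074.3/1378.8 = 295.50 %

CL = 295.50 %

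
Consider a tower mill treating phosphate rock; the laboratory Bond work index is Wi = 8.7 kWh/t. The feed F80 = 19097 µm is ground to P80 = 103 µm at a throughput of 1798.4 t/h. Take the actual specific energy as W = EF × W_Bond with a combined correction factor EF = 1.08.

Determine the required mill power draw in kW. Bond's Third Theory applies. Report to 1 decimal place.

Bond:  W = 10 Wi (1/√P − 1/√F)
W = 10·8.7·(1/√103 − 1/√19097) = 10·8.7·(0.091297) = 7.9428 kWh/t
With EF = 1.08: W = 7.9428·1.08 = 8.5782 kWh/t
Mill draw = 8.5782 × 1798.4 = 15427.1 kW

P = 15427.1 kW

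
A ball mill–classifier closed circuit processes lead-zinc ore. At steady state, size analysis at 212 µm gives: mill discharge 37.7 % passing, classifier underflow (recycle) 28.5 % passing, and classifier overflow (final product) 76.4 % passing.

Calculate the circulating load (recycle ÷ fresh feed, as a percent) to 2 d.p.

Mass balance on the −212 µm fraction:
Fd + Rd = Ru + Fo ⇒ R/F = (o−d)/(d−u)
r = (76.4 − 37.7)/(37.7 − 28.5) = 38.7/9.2 = 4.2065
CL = 100·r = 420.65 %

CL = 420.65 %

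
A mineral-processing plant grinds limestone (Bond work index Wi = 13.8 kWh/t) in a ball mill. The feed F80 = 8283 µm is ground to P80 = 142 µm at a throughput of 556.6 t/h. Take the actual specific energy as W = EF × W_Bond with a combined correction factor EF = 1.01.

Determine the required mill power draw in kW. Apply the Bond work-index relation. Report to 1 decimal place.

W = 10·Wi·(P80^(-½) − F80^(-½))
W = 10·13.8·(1/√142 − 1/√8283) = 10·13.8·(0.072930) = 10.0644 kWh/t
W_actual = 1.01 × 10.0644 = 10.1650 kWh/t
Power = W × throughput = 10.1650 kWh/t × 556.6 t/h = 5657.9 kW

P = 5657.9 kW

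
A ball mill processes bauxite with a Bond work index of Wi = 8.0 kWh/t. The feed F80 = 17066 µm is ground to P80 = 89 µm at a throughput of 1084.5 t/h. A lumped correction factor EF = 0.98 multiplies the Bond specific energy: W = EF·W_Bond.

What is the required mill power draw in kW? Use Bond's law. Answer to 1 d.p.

P = 8361.8 kW

W_Bond = 10·Wi·(1/√P₈₀ − 1/√F₈₀)
W = 10·8.0·(1/√89 − 1/√17066) = 10·8.0·(0.098345) = 7.8676 kWh/t
Apply correction: 7.8676 × 0.98 = 7.7102 kWh/t
Mill draw = 7.7102 × 1084.5 = 8361.8 kW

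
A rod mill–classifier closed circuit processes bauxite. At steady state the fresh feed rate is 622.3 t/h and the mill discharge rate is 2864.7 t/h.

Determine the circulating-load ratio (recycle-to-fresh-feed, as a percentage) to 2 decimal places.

CL = 360.34 %

Discharge = new feed + return, hence
R = M − F = 2864.7 − 622.3 = 2242.4 t/h
CL = 100·R/F = 100·2242.4/622.3 = 360.34 %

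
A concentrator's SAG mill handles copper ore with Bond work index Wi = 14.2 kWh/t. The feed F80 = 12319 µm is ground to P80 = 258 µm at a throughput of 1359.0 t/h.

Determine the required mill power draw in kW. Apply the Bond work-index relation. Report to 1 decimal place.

W = 10 Wi / √P80 − 10 Wi / √F80
W = 10·14.2·(1/√258 − 1/√12319) = 10·14.2·(0.053248) = 7.5612 kWh/t
P_mill = W·ṁ = 7.5612·1359.0 = 10275.6 kW

P = 10275.6 kW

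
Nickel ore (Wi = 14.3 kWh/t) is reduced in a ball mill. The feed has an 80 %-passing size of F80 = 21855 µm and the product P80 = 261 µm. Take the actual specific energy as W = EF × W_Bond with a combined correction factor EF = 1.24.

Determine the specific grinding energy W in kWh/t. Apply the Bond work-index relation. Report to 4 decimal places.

W_Bond = 10·Wi·(1/√P₈₀ − 1/√F₈₀)
1/√261 = 0.061898;  1/√21855 = 0.006764
W = 10·14.3·(0.061898 − 0.006764) = 7.8842 kWh/t
Apply correction: 7.8842 × 1.24 = 9.7764 kWh/t

W = 9.7764 kWh/t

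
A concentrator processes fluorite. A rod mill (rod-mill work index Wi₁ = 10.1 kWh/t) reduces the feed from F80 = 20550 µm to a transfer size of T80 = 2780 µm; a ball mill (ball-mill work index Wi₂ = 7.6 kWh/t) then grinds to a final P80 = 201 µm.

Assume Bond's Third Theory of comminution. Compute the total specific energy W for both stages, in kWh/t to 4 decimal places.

W = 10·Wi·[P80^(−½) − F80^(−½)]
Stage 1 (20550→2780 µm, Wi₁=10.1): W₁ = 10·10.1·(0.018966 − 0.006976) = 1.2110 kWh/t
Stage 2 (2780→201 µm, Wi₂=7.6): W₂ = 10·7.6·(0.070535 − 0.018966) = 3.9192 kWh/t
W = W₁ + W₂ = 1.2110 + 3.9192 = 5.1302 kWh/t

W = 5.1302 kWh/t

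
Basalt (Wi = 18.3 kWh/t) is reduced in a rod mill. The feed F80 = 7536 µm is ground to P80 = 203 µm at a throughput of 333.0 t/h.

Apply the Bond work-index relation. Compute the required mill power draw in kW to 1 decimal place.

W = 10·Wi·(P80^(-½) − F80^(-½))
W = 10·18.3·(1/√203 − 1/√7536) = 10·18.3·(0.058667) = 10.7360 kWh/t
P = W·T = 10.7360·333.0 = 3575.1 kW

P = 3575.1 kW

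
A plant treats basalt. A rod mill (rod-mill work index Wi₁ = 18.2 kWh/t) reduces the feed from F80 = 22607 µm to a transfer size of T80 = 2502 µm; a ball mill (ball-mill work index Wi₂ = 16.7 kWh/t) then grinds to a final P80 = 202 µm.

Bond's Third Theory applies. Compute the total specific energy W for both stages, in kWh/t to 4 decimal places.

W_Bond = 10·Wi·(1/√P₈₀ − 1/√F₈₀)
Stage 1 (22607→2502 µm, Wi₁=18.2): W₁ = 10·18.2·(0.019992 − 0.006651) = 2.4281 kWh/t
Stage 2 (2502→202 µm, Wi₂=16.7): W₂ = 10·16.7·(0.070360 − 0.019992) = 8.4114 kWh/t
W = W₁ + W₂ = 2.4281 + 8.4114 = 10.8395 kWh/t

W = 10.8395 kWh/t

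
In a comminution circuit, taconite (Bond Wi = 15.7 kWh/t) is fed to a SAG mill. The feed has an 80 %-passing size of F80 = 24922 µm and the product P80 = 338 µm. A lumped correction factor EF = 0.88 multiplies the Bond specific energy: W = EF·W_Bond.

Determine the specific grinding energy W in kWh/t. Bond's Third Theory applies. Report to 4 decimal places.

W = 6.6397 kWh/t

Bond:  W = 10 Wi (1/√P − 1/√F)
1/√338 = 0.054393;  1/√24922 = 0.006334
W = 10·15.7·(0.054393 − 0.006334) = 7.5452 kWh/t
With EF = 0.88: W = 7.5452·0.88 = 6.6397 kWh/t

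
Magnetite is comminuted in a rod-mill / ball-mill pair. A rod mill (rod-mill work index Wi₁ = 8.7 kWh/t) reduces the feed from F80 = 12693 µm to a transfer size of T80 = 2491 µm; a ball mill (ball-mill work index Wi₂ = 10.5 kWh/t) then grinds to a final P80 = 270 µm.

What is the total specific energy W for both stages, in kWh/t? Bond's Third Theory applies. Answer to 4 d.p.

Bond: W = 10·Wi·(1/√P80 − 1/√F80)
Stage 1 (12693→2491 µm, Wi₁=8.7): W₁ = 10·8.7·(0.020036 − 0.008876) = 0.9709 kWh/t
Stage 2 (2491→270 µm, Wi₂=10.5): W₂ = 10·10.5·(0.060858 − 0.020036) = 4.2863 kWh/t
W = W₁ + W₂ = 0.9709 + 4.2863 = 5.2572 kWh/t

W = 5.2572 kWh/t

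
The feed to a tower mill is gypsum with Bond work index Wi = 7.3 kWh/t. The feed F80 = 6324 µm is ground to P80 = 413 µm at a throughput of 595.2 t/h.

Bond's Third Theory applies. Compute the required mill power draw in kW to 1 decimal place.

W = 10 Wi / √P80 − 10 Wi / √F80
W = 10·7.3·(1/√413 − 1/√6324) = 10·7.3·(0.036632) = 2.6741 kWh/t
Mill draw = 2.6741 × 595.2 = 1591.6 kW

P = 1591.6 kW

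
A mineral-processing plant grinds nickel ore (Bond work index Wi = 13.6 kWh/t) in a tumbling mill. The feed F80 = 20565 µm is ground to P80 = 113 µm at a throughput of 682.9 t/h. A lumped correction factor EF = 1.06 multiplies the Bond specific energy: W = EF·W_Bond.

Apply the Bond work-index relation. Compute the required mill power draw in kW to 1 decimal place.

P = 8574.6 kW

W = 10 Wi / √P80 − 10 Wi / √F80
W = 10·13.6·(1/√113 − 1/√20565) = 10·13.6·(0.087099) = 11.8454 kWh/t
Corrected W = EF·W_Bond = 1.06·11.8454 = 12.5562 kWh/t
Mill draw = 12.5562 × 682.9 = 8574.6 kW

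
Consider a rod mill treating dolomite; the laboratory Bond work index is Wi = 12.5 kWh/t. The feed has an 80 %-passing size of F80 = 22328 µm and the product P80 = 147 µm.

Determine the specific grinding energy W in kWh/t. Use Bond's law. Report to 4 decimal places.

Bond: W = 10·Wi·(1/√P80 − 1/√F80)
1/√147 = 0.082479;  1/√22328 = 0.006692
W = 10·12.5·(0.082479 − 0.006692) = 9.4733 kWh/t

W = 9.4733 kWh/t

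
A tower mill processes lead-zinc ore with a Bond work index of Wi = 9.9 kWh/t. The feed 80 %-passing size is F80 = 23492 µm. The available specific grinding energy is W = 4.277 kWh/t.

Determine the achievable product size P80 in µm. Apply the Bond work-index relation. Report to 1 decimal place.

P80 = 404.4 µm

W_Bond = 10·Wi·(1/√P₈₀ − 1/√F₈₀)
P80^(−½) = W/(10 Wi) + F80^(−½)
  = 4.2770/(10·9.9) + 1/√23492 = 0.043202 + 0.006524 = 0.049726
P80 = (1/0.049726)² = 20.1100² = 404.41 µm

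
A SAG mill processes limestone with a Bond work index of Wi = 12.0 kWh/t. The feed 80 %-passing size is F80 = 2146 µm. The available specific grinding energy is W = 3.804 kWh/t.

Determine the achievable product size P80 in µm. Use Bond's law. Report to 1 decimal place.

P80 = 352.2 µm

Bond:  W = 10 Wi (1/√P − 1/√F)
P80^(−½) = W/(10 Wi) + F80^(−½)
  = 3.8040/(10·12.0) + 1/√2146 = 0.031700 + 0.021587 = 0.053287
P80 = (1/0.053287)² = 18.7664² = 352.18 µm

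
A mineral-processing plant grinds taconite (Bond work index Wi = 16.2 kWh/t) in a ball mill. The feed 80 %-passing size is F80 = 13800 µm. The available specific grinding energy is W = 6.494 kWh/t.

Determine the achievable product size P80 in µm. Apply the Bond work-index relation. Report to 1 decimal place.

W = 10 Wi / √P80 − 10 Wi / √F80
⇒ 1/√P80 = W/(10·Wi) + 1/√F80
  = 6.4940/(10·16.2) + 1/√13800 = 0.040086 + 0.008513 = 0.048599
P80 = (1/0.048599)² = 20.5766² = 423.39 µm

P80 = 423.4 µm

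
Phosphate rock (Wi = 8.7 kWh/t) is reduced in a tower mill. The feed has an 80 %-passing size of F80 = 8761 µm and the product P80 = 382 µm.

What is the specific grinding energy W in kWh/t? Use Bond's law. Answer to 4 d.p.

W = 3.5218 kWh/t

Bond: W = 10·Wi·(1/√P80 − 1/√F80)
1/√382 = 0.051164;  1/√8761 = 0.010684
W = 10·8.7·(0.051164 − 0.010684) = 3.5218 kWh/t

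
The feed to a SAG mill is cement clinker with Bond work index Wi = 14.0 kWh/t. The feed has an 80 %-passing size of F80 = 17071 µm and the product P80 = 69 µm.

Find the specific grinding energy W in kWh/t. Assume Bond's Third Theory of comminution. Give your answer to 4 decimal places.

Bond:  W = 10 Wi (1/√P − 1/√F)
1/√69 = 0.120386;  1/√17071 = 0.007654
W = 10·14.0·(0.120386 − 0.007654) = 15.7825 kWh/t

W = 15.7825 kWh/t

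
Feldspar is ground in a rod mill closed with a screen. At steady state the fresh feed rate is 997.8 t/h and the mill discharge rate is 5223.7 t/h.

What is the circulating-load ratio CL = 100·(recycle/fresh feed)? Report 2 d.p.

CL = 423.52 %

Discharge = new feed + return, hence
R = M − F = 5223.7 − 997.8 = 4225.9 t/h
CL = 100·R/F = 100·4225.9/997.8 = 423.52 %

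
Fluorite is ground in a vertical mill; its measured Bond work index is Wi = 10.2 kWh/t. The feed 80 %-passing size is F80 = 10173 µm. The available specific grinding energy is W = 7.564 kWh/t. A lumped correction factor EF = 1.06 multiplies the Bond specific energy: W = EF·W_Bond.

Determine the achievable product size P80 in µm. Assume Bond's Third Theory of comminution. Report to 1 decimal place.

P80 = 156.7 µm

W = 10·Wi·[P80^(−½) − F80^(−½)]
W_Bond = W / EF = 7.564 / 1.06 = 7.1358 kWh/t
⇒ 1/√P80 = W_Bond/(10·Wi) + 1/√F80
  = 7.1358/(10·10.2) + 1/√10173 = 0.069959 + 0.009915 = 0.079874
P80 = (1/0.079874)² = 12.5197² = 156.74 µm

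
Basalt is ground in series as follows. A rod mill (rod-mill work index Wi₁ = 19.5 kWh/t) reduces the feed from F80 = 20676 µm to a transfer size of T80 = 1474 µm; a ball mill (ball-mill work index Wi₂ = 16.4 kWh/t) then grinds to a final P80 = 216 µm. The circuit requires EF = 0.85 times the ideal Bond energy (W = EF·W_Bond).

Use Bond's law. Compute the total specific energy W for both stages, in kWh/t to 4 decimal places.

W = 10·Wi·(P80^(-½) − F80^(-½))
Stage 1 (20676→1474 µm, Wi₁=19.5): W₁ = 10·19.5·(0.026047 − 0.006955) = 3.7230 kWh/t
Stage 2 (1474→216 µm, Wi₂=16.4): W₂ = 10·16.4·(0.068041 − 0.026047) = 6.8871 kWh/t
W = W₁ + W₂ = 3.7230 + 6.8871 = 10.6101 kWh/t
W_actual = 0.85 × 10.6101 = 9.0186 kWh/t

W = 9.0186 kWh/t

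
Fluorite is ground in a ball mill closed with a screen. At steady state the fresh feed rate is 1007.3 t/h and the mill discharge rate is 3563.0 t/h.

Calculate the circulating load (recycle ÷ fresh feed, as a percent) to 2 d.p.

Steady state: M = F + R.
R = M − F = 3563.0 − 1007.3 = 2555.7 t/h
CL = 100·R/F = 100·2555.7/1007.3 = 253.72 %

CL = 253.72 %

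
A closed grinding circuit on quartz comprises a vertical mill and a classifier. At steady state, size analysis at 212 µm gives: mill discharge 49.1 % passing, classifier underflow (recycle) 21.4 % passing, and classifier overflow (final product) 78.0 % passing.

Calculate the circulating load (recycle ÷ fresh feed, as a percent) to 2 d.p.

CL = 104.33 %

Balance %-passing 212 µm (r = R/F):
Fd + Rd = Ru + Fo ⇒ R/F = (o−d)/(d−u)
r = (78.0 − 49.1)/(49.1 − 21.4) = 28.9/27.7 = 1.0433
CL = 100·r = 104.33 %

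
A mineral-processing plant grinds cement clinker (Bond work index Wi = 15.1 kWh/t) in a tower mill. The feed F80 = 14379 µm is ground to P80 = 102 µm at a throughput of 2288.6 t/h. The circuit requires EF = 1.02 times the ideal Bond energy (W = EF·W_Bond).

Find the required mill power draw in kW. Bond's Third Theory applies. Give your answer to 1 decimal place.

P = 31962.2 kW

W = 10 Wi (P80^-0.5 − F80^-0.5)
W = 10·15.1·(1/√102 − 1/√14379) = 10·15.1·(0.090675) = 13.6920 kWh/t
With EF = 1.02: W = 13.6920·1.02 = 13.9658 kWh/t
P = W·T = 13.9658·2288.6 = 31962.2 kW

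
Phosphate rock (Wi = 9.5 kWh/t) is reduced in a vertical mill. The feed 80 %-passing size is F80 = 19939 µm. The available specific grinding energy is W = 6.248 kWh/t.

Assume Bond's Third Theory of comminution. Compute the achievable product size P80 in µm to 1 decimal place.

Bond:  W = 10 Wi (1/√P − 1/√F)
1/√P80 = 1/√F80 + W/(10·Wi)
  = 6.2480/(10·9.5) + 1/√19939 = 0.065768 + 0.007082 = 0.072850
P80 = (1/0.072850)² = 13.7268² = 188.42 µm

P80 = 188.4 µm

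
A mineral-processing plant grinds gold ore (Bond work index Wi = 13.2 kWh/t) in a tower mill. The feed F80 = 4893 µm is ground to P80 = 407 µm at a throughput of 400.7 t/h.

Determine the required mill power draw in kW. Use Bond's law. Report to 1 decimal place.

P = 1865.6 kW

Bond: W = 10·Wi·(1/√P80 − 1/√F80)
W = 10·13.2·(1/√407 − 1/√4893) = 10·13.2·(0.035272) = 4.6559 kWh/t
Mill draw = 4.6559 × 400.7 = 1865.6 kW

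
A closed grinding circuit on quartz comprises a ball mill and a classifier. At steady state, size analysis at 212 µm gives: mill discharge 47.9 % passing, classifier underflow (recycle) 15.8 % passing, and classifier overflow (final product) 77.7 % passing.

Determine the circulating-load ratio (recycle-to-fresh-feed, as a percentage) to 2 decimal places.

CL = 92.83 %

Classifier node, passing 212 µm:
Fd + Rd = Ru + Fo ⇒ R/F = (o−d)/(d−u)
r = (77.7 − 47.9)/(47.9 − 15.8) = 29.8/32.1 = 0.9283
CL = 100·r = 92.83 %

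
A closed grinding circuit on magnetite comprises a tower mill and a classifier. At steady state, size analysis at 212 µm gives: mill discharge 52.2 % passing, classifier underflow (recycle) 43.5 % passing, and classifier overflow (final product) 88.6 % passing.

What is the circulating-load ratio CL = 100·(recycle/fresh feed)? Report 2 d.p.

CL = 418.39 %

Mass balance on the −212 µm fraction:
r = (o − d)/(d − u)
r = (88.6 − 52.2)/(52.2 − 43.5) = 36.4/8.7 = 4.1839
CL = 100·r = 418.39 %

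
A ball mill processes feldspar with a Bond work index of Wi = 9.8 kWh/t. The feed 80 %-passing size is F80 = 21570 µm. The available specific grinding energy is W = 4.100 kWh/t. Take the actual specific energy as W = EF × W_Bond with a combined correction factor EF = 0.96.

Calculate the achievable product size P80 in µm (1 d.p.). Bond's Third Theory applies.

P80 = 393.9 µm

Bond: W = 10·Wi·(1/√P80 − 1/√F80)
W_Bond = W / EF = 4.100 / 0.96 = 4.2708 kWh/t
⇒ 1/√P80 = W_Bond/(10 Wi) + 1/√F80
  = 4.2708/(10·9.8) + 1/√21570 = 0.043580 + 0.006809 = 0.050389
P80 = (1/0.050389)² = 19.8457² = 393.85 µm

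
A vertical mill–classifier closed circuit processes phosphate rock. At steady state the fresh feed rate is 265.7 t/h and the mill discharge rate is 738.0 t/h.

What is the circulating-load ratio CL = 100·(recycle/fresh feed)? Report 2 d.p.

CL = 177.76 %

Steady state: M = F + R.
R = M − F = 738.0 − 265.7 = 472.3 t/h
CL = 100·R/F = 100·472.3/265.7 = 177.76 %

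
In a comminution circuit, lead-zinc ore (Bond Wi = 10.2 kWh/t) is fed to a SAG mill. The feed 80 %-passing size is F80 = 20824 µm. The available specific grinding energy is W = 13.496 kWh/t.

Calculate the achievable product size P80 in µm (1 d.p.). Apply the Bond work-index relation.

W = 10 Wi / √P80 − 10 Wi / √F80
⇒ 1/√P80 = W/(10·Wi) + 1/√F80
  = 13.4960/(10·10.2) + 1/√20824 = 0.132314 + 0.006930 = 0.139243
P80 = (1/0.139243)² = 7.1817² = 51.58 µm

P80 = 51.6 µm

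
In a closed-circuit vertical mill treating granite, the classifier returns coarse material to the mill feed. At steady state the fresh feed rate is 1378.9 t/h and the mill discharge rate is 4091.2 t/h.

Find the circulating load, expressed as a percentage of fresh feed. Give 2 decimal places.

M = F + R at steady state, so:
R = M − F = 4091.2 − 1378.9 = 2712.3 t/h
CL = 100·R/F = 100·2712.3/1378.9 = 196.70 %

CL = 196.70 %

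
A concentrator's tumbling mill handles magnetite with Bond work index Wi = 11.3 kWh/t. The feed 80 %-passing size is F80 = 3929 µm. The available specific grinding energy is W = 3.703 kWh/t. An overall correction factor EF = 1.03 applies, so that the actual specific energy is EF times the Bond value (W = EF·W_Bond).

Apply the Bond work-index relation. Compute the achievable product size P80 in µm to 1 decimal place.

P80 = 438.2 µm

W = 10·Wi·[P80^(−½) − F80^(−½)]
W_Bond = W / EF = 3.703 / 1.03 = 3.5951 kWh/t
P80^-0.5 = F80^-0.5 + W_Bond/(10 Wi)
  = 3.5951/(10·11.3) + 1/√3929 = 0.031815 + 0.015954 = 0.047769
P80 = (1/0.047769)² = 20.9341² = 438.23 µm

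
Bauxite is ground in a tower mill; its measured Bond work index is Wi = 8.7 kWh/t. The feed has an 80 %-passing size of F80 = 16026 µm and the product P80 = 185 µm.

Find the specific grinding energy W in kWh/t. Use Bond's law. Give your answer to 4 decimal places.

W = 10 Wi / √P80 − 10 Wi / √F80
1/√185 = 0.073521;  1/√16026 = 0.007899
W = 10·8.7·(0.073521 − 0.007899) = 5.7091 kWh/t

W = 5.7091 kWh/t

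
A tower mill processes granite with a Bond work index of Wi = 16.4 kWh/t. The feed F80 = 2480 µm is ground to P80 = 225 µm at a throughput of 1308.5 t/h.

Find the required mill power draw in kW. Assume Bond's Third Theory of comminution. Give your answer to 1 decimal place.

P = 9997.1 kW

W = 10·Wi·(P80^(-½) − F80^(-½))
W = 10·16.4·(1/√225 − 1/√2480) = 10·16.4·(0.046586) = 7.6401 kWh/t
Mill draw = 7.6401 × 1308.5 = 9997.1 kW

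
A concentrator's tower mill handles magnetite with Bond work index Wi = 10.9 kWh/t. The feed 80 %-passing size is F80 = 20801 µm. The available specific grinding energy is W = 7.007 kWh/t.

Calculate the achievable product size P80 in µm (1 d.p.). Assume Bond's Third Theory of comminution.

P80 = 197.2 µm

W = 10 Wi (P80^-0.5 − F80^-0.5)
1/√P80 = 1/√F80 + W/(10·Wi)
  = 7.0070/(10·10.9) + 1/√20801 = 0.064284 + 0.006934 = 0.071218
P80 = (1/0.071218)² = 14.0414² = 197.16 µm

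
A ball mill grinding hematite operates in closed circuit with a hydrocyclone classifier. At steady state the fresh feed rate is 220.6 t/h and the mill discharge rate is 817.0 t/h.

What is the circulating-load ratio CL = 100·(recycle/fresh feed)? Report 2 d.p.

CL = 270.35 %

M = F + R at steady state, so:
R = M − F = 817.0 − 220.6 = 596.4 t/h
CL = 100·R/F = 100·596.4/220.6 = 270.35 %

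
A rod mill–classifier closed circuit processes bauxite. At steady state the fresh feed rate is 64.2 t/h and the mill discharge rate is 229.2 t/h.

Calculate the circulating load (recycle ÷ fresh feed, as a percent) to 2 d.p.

CL = 257.01 %

Steady state: M = F + R.
R = M − F = 229.2 − 64.2 = 165.0 t/h
CL = 100·R/F = 100·165.0/64.2 = 257.01 %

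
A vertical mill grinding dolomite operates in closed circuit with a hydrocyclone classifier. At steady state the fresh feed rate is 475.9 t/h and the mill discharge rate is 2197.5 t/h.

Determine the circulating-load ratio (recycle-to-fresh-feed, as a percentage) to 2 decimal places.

CL = 361.76 %

Discharge = new feed + return, hence
R = M − F = 2197.5 − 475.9 = 1721.6 t/h
CL = 100·R/F = 100·1721.6/475.9 = 361.76 %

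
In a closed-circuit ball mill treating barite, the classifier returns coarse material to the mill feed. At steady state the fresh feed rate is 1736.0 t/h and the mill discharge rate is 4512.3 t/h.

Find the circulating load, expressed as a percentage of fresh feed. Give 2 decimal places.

CL = 159.93 %

Steady state: M = F + R.
R = M − F = 4512.3 − 1736.0 = 2776.3 t/h
CL = 100·R/F = 100·2776.3/1736.0 = 159.93 %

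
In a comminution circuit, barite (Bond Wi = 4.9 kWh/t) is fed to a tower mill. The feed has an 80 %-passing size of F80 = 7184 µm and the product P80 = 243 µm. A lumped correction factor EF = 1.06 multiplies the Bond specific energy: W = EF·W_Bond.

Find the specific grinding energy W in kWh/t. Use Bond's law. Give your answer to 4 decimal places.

W_Bond = 10·Wi·(1/√P₈₀ − 1/√F₈₀)
1/√243 = 0.064150;  1/√7184 = 0.011798
W = 10·4.9·(0.064150 − 0.011798) = 2.5652 kWh/t
With EF = 1.06: W = 2.5652·1.06 = 2.7192 kWh/t

W = 2.7192 kWh/t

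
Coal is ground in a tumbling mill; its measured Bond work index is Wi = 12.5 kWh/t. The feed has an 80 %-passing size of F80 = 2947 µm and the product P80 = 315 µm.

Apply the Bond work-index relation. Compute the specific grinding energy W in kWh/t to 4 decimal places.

W = 4.7403 kWh/t

Bond: W = 10·Wi·(1/√P80 − 1/√F80)
1/√315 = 0.056344;  1/√2947 = 0.018421
W = 10·12.5·(0.056344 − 0.018421) = 4.7403 kWh/t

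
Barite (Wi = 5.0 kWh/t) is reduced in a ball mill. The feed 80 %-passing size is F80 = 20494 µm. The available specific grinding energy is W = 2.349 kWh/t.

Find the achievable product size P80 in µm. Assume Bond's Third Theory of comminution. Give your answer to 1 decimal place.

P80 = 343.4 µm

W = 10·Wi·[P80^(−½) − F80^(−½)]
1/√P80 = 1/√F80 + W/(10·Wi)
  = 2.3490/(10·5.0) + 1/√20494 = 0.046980 + 0.006985 = 0.053965
P80 = (1/0.053965)² = 18.5304² = 343.38 µm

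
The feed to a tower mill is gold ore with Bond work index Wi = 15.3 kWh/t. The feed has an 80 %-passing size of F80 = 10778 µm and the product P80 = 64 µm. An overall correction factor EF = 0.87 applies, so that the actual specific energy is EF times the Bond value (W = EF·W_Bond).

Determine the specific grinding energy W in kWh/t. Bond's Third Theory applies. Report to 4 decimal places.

W = 10 Wi (P80^-0.5 − F80^-0.5)
1/√64 = 0.125000;  1/√10778 = 0.009632
W = 10·15.3·(0.125000 − 0.009632) = 17.6513 kWh/t
W_actual = 0.87 × 17.6513 = 15.3566 kWh/t

W = 15.3566 kWh/t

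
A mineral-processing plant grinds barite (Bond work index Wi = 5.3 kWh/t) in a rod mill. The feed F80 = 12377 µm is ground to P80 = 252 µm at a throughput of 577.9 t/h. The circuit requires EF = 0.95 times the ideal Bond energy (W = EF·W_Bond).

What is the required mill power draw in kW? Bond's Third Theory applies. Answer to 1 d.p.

W = 10·Wi·(P80^(-½) − F80^(-½))
W = 10·5.3·(1/√252 − 1/√12377) = 10·5.3·(0.054005) = 2.8623 kWh/t
Corrected W = EF·W_Bond = 0.95·2.8623 = 2.7192 kWh/t
Mill draw = 2.7192 × 577.9 = 1571.4 kW

P = 1571.4 kW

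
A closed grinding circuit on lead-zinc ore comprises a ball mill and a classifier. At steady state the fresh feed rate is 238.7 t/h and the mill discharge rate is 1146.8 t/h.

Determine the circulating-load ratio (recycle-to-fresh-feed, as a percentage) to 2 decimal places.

CL = 380.44 %

Steady state: M = F + R.
R = M − F = 1146.8 − 238.7 = 908.1 t/h
CL = 100·R/F = 100·908.1/238.7 = 380.44 %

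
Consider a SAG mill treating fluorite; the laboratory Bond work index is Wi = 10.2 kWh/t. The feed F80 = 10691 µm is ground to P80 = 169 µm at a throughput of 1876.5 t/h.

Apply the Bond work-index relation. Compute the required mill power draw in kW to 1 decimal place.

P = 12872.2 kW

W = 10 Wi / √P80 − 10 Wi / √F80
W = 10·10.2·(1/√169 − 1/√10691) = 10·10.2·(0.067252) = 6.8597 kWh/t
P = W·T = 6.8597·1876.5 = 12872.2 kW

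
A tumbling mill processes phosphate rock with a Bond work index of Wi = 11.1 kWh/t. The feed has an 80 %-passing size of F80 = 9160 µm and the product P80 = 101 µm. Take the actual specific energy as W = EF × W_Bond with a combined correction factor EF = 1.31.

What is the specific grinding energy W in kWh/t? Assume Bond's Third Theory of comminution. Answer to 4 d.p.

W = 12.9495 kWh/t

W = 10·Wi·[P80^(−½) − F80^(−½)]
1/√101 = 0.099504;  1/√9160 = 0.010448
W = 10·11.1·(0.099504 − 0.010448) = 9.8851 kWh/t
Apply correction: 9.8851 × 1.31 = 12.9495 kWh/t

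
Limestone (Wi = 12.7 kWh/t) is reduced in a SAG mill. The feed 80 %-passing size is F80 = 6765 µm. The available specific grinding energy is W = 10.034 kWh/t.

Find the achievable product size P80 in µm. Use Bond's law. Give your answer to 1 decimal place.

P80 = 120.3 µm

W_Bond = 10·Wi·(1/√P₈₀ − 1/√F₈₀)
1/√P80 = 1/√F80 + W/(10·Wi)
  = 10.0340/(10·12.7) + 1/√6765 = 0.079008 + 0.012158 = 0.091166
P80 = (1/0.091166)² = 10.9690² = 120.32 µm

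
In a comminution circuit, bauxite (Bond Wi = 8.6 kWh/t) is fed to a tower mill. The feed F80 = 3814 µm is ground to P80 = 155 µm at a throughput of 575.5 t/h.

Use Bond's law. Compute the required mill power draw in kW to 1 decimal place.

P = 3174.0 kW

W_Bond = 10·Wi·(1/√P₈₀ − 1/√F₈₀)
W = 10·8.6·(1/√155 − 1/√3814) = 10·8.6·(0.064130) = 5.5151 kWh/t
Mill draw = 5.5151 × 575.5 = 3174.0 kW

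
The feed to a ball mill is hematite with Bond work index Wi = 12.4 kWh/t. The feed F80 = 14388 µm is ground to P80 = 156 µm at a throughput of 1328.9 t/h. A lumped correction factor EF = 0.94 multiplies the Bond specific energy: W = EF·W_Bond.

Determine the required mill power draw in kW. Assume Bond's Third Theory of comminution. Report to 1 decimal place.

W = 10 Wi (P80^-0.5 − F80^-0.5)
W = 10·12.4·(1/√156 − 1/√14388) = 10·12.4·(0.071727) = 8.8942 kWh/t
Apply correction: 8.8942 × 0.94 = 8.3605 kWh/t
P = W·T = 8.3605·1328.9 = 11110.3 kW

P = 11110.3 kW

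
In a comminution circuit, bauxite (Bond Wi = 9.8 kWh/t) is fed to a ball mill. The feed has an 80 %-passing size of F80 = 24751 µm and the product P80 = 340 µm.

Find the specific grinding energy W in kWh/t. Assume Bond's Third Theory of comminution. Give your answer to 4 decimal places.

W = 10 Wi (P80^-0.5 − F80^-0.5)
1/√340 = 0.054233;  1/√24751 = 0.006356
W = 10·9.8·(0.054233 − 0.006356) = 4.6919 kWh/t

W = 4.6919 kWh/t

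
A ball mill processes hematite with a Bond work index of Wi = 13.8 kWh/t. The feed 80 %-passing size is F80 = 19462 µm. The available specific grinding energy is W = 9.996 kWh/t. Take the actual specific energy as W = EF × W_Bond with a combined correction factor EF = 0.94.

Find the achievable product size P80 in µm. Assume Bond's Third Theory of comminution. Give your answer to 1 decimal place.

P80 = 141.0 µm

Bond:  W = 10 Wi (1/√P − 1/√F)
W_Bond = W / EF = 9.996 / 0.94 = 10.6340 kWh/t
1/√P80 = 1/√F80 + W_Bond/(10·Wi)
  = 10.6340/(10·13.8) + 1/√19462 = 0.077058 + 0.007168 = 0.084226
P80 = (1/0.084226)² = 11.8728² = 140.96 µm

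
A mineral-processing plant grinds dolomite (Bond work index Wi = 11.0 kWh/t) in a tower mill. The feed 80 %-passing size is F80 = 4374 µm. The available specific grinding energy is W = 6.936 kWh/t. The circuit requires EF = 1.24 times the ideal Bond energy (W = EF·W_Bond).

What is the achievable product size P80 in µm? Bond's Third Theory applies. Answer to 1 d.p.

P80 = 229.8 µm

W = 10 Wi (1/√P80 − 1/√F80)  [Bond]
W_Bond = W / EF = 6.936 / 1.24 = 5.5935 kWh/t
1/√P80 = 1/√F80 + W_Bond/(10·Wi)
  = 5.5935/(10·11.0) + 1/√4374 = 0.050850 + 0.015120 = 0.065971
P80 = (1/0.065971)² = 15.1582² = 229.77 µm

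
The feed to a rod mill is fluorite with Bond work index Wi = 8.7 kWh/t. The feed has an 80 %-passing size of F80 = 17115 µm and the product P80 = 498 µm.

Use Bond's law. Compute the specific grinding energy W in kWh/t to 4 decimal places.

Bond: W = 10·Wi·(1/√P80 − 1/√F80)
1/√498 = 0.044811;  1/√17115 = 0.007644
W = 10·8.7·(0.044811 − 0.007644) = 3.2335 kWh/t

W = 3.2335 kWh/t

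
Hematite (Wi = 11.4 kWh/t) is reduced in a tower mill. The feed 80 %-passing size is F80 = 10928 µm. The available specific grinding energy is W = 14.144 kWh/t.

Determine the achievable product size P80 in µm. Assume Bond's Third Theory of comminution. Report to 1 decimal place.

W = 10·Wi·(P80^(-½) − F80^(-½))
⇒ 1/√P80 = W/(10·Wi) + 1/√F80
  = 14.1440/(10·11.4) + 1/√10928 = 0.124070 + 0.009566 = 0.133636
P80 = (1/0.133636)² = 7.4830² = 56.00 µm

P80 = 56.0 µm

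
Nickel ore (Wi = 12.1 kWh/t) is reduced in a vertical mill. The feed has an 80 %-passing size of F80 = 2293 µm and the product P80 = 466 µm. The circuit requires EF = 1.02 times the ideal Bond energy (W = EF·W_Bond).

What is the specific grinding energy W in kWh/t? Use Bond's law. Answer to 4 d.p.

W = 3.1399 kWh/t

Bond: W = 10·Wi·(1/√P80 − 1/√F80)
1/√466 = 0.046324;  1/√2293 = 0.020883
W = 10·12.1·(0.046324 − 0.020883) = 3.0783 kWh/t
W_actual = 1.02 × 3.0783 = 3.1399 kWh/t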